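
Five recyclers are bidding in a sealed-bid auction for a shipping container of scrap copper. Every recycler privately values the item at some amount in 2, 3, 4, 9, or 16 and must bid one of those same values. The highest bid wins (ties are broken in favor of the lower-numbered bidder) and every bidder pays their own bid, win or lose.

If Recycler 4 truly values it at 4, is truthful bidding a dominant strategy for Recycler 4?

Consider the case where Recycler 1 bids 2, Recycler 2 bids 2, Recycler 3 bids 2 and Recycler 5 bids 2.
Truthful bid 4: wins, pays 4, utility 4 - 4 = 0.
Bid 3 instead: wins, pays 3, utility 4 - 3 = 1.
Since 1 > 0, bidding 3 is strictly better here, so truthful bidding is not dominant.

No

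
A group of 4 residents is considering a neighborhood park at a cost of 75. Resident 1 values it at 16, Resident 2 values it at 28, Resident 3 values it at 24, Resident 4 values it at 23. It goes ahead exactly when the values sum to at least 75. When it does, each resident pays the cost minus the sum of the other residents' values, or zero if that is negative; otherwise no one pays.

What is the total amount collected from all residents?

27

Total value 91 ≥ cost 75, so it is built.
Resident 1: others sum to 75; max(0, 75 - 75) = 0.
Resident 2: others sum to 63; max(0, 75 - 63) = 12.
Resident 3: others sum to 67; max(0, 75 - 67) = 8.
Resident 4: others sum to 68; max(0, 75 - 68) = 7.
Total collected = 0 + 12 + 8 + 7 = 27.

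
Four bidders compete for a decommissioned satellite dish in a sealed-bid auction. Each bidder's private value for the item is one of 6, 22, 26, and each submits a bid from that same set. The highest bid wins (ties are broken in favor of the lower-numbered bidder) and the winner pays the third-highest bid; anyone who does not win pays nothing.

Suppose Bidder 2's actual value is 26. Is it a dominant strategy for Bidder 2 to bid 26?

Check each profile of the others' bids and compare truth against every alternative bid.
Others bid (6, 6, 26): truth gives 20, best alternative gives 0.
Others bid (6, 26, 6): truth gives 20, best alternative gives 0.
Others bid (22, 6, 6): truth gives 20, best alternative gives 0.
Others bid (6, 22, 26): truth gives 4, best alternative gives 0.
Others bid (6, 26, 22): truth gives 4, best alternative gives 0.
Others bid (22, 6, 22): truth gives 4, best alternative gives 0.
(Remaining 21 profiles checked similarly; truth is weakly best in each.)
In every case the truthful bid is at least as good as any alternative, so it is a dominant strategy.

Yes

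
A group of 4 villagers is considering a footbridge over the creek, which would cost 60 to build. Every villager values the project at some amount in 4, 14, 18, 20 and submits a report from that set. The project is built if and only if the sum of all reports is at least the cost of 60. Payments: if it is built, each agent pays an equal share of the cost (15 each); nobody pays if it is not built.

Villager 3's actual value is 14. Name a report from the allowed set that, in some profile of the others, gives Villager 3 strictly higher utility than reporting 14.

Suppose Villager 1 reports 14, Villager 2 reports 14 and Villager 4 reports 18.
Report 14: project built, pays 15, utility 14 - 15 = -1.
Report 4: project not built, utility 0.
So reporting 4 beats truth here (0 > -1).

4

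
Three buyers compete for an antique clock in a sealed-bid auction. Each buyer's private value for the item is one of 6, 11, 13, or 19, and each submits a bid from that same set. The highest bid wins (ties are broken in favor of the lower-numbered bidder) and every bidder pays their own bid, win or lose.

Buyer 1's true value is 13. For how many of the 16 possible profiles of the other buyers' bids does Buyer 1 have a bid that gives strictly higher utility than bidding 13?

11

Others bid (6, 6): truth gives 0; bid 6 gives 7 > 0. Violating.
Others bid (6, 11): truth gives 0; bid 11 gives 2 > 0. Violating.
Others bid (6, 19): truth gives -13; bid 6 gives -6 > -13. Violating.
Others bid (11, 6): truth gives 0; bid 11 gives 2 > 0. Violating.
Others bid (6, 13): truth gives 0; no alternative beats it.
Others bid (11, 13): truth gives 0; no alternative beats it.
(Checking all 16 profiles: 11 have a profitable deviation, 5 do not.)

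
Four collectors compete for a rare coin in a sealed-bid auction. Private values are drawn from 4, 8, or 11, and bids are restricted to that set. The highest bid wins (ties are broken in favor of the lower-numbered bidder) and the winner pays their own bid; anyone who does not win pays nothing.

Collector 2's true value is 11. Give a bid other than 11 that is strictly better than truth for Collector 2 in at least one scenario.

Suppose Collector 1 bids 4, Collector 3 bids 4 and Collector 4 bids 4.
Bid 11: wins, pays 11, utility 11 - 11 = 0.
Bid 8: wins, pays 8, utility 11 - 8 = 3.
So bidding 8 beats truth here (3 > 0).

8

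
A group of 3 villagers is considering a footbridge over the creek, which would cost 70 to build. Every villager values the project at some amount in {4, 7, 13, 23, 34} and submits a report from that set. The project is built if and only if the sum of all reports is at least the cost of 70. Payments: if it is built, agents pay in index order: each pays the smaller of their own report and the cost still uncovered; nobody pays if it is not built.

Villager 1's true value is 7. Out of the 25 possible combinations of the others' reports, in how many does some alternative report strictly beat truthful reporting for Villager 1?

Others report (34, 34): truth gives 0; report 4 gives 3 > 0. Violating.
Others report (4, 4): truth gives 0; no alternative beats it.
Others report (4, 7): truth gives 0; no alternative beats it.
(Checking all 25 profiles: 1 has a profitable deviation, 24 do not.)

1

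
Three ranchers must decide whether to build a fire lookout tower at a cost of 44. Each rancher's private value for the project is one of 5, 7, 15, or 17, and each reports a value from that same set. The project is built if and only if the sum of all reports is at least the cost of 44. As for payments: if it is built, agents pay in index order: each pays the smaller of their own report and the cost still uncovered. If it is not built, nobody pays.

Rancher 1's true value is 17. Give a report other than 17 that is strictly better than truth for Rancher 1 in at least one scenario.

15

Suppose Rancher 2 reports 15 and Rancher 3 reports 15.
Report 17: project built, pays 17, utility 17 - 17 = 0.
Report 15: project built, pays 15, utility 17 - 15 = 2.
So reporting 15 beats truth here (2 > 0).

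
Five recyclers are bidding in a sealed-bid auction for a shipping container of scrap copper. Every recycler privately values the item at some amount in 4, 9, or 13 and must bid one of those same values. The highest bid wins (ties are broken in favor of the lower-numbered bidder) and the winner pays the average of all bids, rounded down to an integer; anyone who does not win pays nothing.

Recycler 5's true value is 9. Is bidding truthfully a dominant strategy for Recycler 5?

Consider the case where Recycler 1 bids 4, Recycler 2 bids 4, Recycler 3 bids 4 and Recycler 4 bids 9.
Truthful bid 9: loses, pays 0, utility 0.
Bid 13 instead: wins, pays 6, utility 9 - 6 = 3.
Since 3 > 0, bidding 13 is strictly better here, so truthful bidding is not dominant.

No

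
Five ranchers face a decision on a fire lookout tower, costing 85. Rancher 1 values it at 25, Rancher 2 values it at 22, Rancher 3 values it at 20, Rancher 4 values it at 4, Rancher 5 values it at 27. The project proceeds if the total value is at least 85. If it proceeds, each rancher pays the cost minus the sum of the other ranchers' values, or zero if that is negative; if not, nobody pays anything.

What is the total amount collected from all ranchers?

42

Total value 98 ≥ cost 85, so it is built.
Rancher 1: others sum to 73; max(0, 85 - 73) = 12.
Rancher 2: others sum to 76; max(0, 85 - 76) = 9.
Rancher 3: others sum to 78; max(0, 85 - 78) = 7.
Rancher 4: others sum to 94; max(0, 85 - 94) = 0.
Rancher 5: others sum to 71; max(0, 85 - 71) = 14.
Total collected = 12 + 9 + 7 + 0 + 14 = 42.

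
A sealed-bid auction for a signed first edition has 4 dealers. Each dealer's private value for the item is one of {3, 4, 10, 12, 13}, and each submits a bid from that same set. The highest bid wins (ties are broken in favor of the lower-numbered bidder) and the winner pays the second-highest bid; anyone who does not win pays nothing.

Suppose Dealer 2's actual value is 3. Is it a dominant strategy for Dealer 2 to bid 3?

Yes

Check each profile of the others' bids and compare truth against every alternative bid.
Others bid (3, 3, 4): truth gives 0, best alternative gives -1.
Others bid (3, 4, 3): truth gives 0, best alternative gives -1.
Others bid (3, 4, 4): truth gives 0, best alternative gives -1.
Others bid (3, 3, 3): truth gives 0, best alternative gives 0.
Others bid (3, 3, 10): truth gives 0, best alternative gives 0.
Others bid (3, 3, 12): truth gives 0, best alternative gives 0.
(Remaining 119 profiles checked similarly; truth is weakly best in each.)
In every case the truthful bid is at least as good as any alternative, so it is a dominant strategy.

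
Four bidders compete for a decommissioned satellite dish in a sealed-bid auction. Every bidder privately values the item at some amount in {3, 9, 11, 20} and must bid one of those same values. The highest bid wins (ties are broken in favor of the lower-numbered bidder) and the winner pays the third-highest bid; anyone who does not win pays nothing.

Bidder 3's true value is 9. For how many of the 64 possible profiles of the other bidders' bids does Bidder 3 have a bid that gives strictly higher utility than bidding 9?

Others bid (3, 3, 11): truth gives 0; bid 11 gives 6 > 0. Violating.
Others bid (3, 3, 20): truth gives 0; bid 20 gives 6 > 0. Violating.
Others bid (3, 9, 3): truth gives 0; bid 11 gives 6 > 0. Violating.
Others bid (3, 11, 3): truth gives 0; bid 20 gives 6 > 0. Violating.
Others bid (3, 3, 3): truth gives 6; no alternative beats it.
Others bid (3, 3, 9): truth gives 6; no alternative beats it.
(Checking all 64 profiles: 6 have a profitable deviation, 58 do not.)

6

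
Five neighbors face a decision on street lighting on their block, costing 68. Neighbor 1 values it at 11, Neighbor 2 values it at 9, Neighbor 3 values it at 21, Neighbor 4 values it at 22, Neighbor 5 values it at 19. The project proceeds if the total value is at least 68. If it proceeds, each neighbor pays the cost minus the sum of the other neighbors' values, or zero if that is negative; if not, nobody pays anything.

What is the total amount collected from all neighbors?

20

Total value 82 ≥ cost 68, so it is built.
Neighbor 1: others sum to 71; max(0, 68 - 71) = 0.
Neighbor 2: others sum to 73; max(0, 68 - 73) = 0.
Neighbor 3: others sum to 61; max(0, 68 - 61) = 7.
Neighbor 4: others sum to 60; max(0, 68 - 60) = 8.
Neighbor 5: others sum to 63; max(0, 68 - 63) = 5.
Total collected = 0 + 0 + 7 + 8 + 5 = 20.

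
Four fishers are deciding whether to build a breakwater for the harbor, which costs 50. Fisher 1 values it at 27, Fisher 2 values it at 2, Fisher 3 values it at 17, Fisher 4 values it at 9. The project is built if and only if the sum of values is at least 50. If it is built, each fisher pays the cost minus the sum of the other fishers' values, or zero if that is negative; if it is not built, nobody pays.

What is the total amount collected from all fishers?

38

Total value 55 ≥ cost 50, so it is built.
Fisher 1: others sum to 28; max(0, 50 - 28) = 22.
Fisher 2: others sum to 53; max(0, 50 - 53) = 0.
Fisher 3: others sum to 38; max(0, 50 - 38) = 12.
Fisher 4: others sum to 46; max(0, 50 - 46) = 4.
Total collected = 22 + 0 + 12 + 4 = 38.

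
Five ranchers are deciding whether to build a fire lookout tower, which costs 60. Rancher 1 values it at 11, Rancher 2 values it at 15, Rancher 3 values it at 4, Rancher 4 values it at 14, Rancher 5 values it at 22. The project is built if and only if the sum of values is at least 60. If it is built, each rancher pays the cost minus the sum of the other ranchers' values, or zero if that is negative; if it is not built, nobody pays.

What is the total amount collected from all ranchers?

38

Total value 66 ≥ cost 60, so it is built.
Rancher 1: others sum to 55; max(0, 60 - 55) = 5.
Rancher 2: others sum to 51; max(0, 60 - 51) = 9.
Rancher 3: others sum to 62; max(0, 60 - 62) = 0.
Rancher 4: others sum to 52; max(0, 60 - 52) = 8.
Rancher 5: others sum to 44; max(0, 60 - 44) = 16.
Total collected = 5 + 9 + 0 + 8 + 16 = 38.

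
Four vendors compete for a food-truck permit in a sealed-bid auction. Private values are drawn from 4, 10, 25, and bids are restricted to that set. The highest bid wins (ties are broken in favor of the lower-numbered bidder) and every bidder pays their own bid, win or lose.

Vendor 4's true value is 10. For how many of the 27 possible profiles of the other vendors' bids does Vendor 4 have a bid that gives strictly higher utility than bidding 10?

26

Others bid (4, 4, 10): truth gives -10; bid 4 gives -4 > -10. Violating.
Others bid (4, 4, 25): truth gives -10; bid 4 gives -4 > -10. Violating.
Others bid (4, 10, 4): truth gives -10; bid 4 gives -4 > -10. Violating.
Others bid (4, 10, 10): truth gives -10; bid 4 gives -4 > -10. Violating.
Others bid (4, 4, 4): truth gives 0; no alternative beats it.
(Checking all 27 profiles: 26 have a profitable deviation, 1 does not.)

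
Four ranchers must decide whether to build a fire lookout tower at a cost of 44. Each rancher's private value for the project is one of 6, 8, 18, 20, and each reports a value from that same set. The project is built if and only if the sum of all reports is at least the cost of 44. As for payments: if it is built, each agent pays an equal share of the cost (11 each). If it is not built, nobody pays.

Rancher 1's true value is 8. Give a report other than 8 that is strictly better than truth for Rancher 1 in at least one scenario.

Suppose Rancher 2 reports 8, Rancher 3 reports 8 and Rancher 4 reports 20.
Report 8: project built, pays 11, utility 8 - 11 = -3.
Report 6: project not built, utility 0.
So reporting 6 beats truth here (0 > -3).

6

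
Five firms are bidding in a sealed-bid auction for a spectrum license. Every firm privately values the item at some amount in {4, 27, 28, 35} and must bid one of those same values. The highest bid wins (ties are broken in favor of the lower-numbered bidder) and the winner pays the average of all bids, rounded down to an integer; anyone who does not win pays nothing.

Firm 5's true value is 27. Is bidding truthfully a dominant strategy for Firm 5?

No

Consider the case where Firm 1 bids 4, Firm 2 bids 4, Firm 3 bids 4 and Firm 4 bids 27.
Truthful bid 27: loses, pays 0, utility 0.
Bid 28 instead: wins, pays 13, utility 27 - 13 = 14.
Since 14 > 0, bidding 28 is strictly better here, so truthful bidding is not dominant.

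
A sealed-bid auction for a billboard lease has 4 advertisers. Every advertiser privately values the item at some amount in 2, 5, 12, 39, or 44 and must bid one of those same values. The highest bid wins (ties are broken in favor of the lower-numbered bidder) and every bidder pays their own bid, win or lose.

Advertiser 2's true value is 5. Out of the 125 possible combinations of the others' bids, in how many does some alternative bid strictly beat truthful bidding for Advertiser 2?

Others bid (2, 2, 12): truth gives -5; bid 2 gives -2 > -5. Violating.
Others bid (2, 2, 39): truth gives -5; bid 2 gives -2 > -5. Violating.
Others bid (2, 2, 44): truth gives -5; bid 2 gives -2 > -5. Violating.
Others bid (2, 5, 12): truth gives -5; bid 2 gives -2 > -5. Violating.
Others bid (2, 2, 2): truth gives 0; no alternative beats it.
Others bid (2, 2, 5): truth gives 0; no alternative beats it.
(Checking all 125 profiles: 121 have a profitable deviation, 4 do not.)

121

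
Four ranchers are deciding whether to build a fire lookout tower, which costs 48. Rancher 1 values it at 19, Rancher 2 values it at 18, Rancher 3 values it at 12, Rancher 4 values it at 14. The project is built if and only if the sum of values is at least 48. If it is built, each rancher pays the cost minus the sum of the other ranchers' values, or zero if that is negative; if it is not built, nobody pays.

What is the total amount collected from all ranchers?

7

Total value 63 ≥ cost 48, so it is built.
Rancher 1: others sum to 44; max(0, 48 - 44) = 4.
Rancher 2: others sum to 45; max(0, 48 - 45) = 3.
Rancher 3: others sum to 51; max(0, 48 - 51) = 0.
Rancher 4: others sum to 49; max(0, 48 - 49) = 0.
Total collected = 4 + 3 + 0 + 0 = 7.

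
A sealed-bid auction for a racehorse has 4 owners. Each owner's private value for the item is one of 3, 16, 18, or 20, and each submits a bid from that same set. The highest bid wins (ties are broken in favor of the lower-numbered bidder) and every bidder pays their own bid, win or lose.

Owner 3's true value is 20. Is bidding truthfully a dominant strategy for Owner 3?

No

Consider the case where Owner 1 bids 3, Owner 2 bids 3 and Owner 4 bids 3.
Truthful bid 20: wins, pays 20, utility 20 - 20 = 0.
Bid 16 instead: wins, pays 16, utility 20 - 16 = 4.
Since 4 > 0, bidding 16 is strictly better here, so truthful bidding is not dominant.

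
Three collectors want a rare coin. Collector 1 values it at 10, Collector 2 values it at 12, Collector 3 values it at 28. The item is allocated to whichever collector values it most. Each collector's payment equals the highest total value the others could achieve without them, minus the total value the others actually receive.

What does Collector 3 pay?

12

Collector 3 has the highest value and receives the item.
Without Collector 3, the item would go to the next-highest value, 12, so the others could achieve 12.
With Collector 3 present and winning, the others receive nothing, so their total is 0.
Payment = 12 - 0 = 12.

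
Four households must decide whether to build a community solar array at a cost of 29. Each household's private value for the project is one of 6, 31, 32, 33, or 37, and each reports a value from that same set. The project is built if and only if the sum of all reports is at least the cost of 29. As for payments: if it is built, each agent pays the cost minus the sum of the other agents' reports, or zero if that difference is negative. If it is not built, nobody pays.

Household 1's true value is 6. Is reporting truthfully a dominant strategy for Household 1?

Check each profile of the others' reports and compare truth against every alternative report.
Others report (6, 6, 6): truth gives 0, best alternative gives -5.
Others report (6, 6, 31): truth gives 6, best alternative gives 6.
Others report (6, 6, 32): truth gives 6, best alternative gives 6.
Others report (6, 6, 33): truth gives 6, best alternative gives 6.
Others report (6, 6, 37): truth gives 6, best alternative gives 6.
Others report (6, 31, 6): truth gives 6, best alternative gives 6.
(Remaining 119 profiles checked similarly; truth is weakly best in each.)
In every case the truthful report is at least as good as any alternative, so it is a dominant strategy.

Yes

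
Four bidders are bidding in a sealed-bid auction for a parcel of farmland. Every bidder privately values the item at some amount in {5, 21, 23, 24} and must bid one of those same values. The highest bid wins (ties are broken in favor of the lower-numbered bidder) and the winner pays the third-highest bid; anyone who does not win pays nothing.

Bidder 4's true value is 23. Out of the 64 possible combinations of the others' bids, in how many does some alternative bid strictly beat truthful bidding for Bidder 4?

12

Others bid (5, 5, 23): truth gives 0; bid 24 gives 18 > 0. Violating.
Others bid (5, 21, 23): truth gives 0; bid 24 gives 2 > 0. Violating.
Others bid (5, 23, 5): truth gives 0; bid 24 gives 18 > 0. Violating.
Others bid (5, 23, 21): truth gives 0; bid 24 gives 2 > 0. Violating.
Others bid (5, 5, 5): truth gives 18; no alternative beats it.
Others bid (5, 5, 21): truth gives 18; no alternative beats it.
(Checking all 64 profiles: 12 have a profitable deviation, 52 do not.)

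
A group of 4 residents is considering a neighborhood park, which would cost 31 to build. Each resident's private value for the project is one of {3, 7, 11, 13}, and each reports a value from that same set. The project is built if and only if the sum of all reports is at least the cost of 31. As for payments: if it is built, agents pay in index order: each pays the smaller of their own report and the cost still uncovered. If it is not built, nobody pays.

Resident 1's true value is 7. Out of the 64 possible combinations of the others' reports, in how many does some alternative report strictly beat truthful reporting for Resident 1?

Others report (3, 13, 13): truth gives 0; report 3 gives 4 > 0. Violating.
Others report (7, 11, 11): truth gives 0; report 3 gives 4 > 0. Violating.
Others report (7, 11, 13): truth gives 0; report 3 gives 4 > 0. Violating.
Others report (7, 13, 11): truth gives 0; report 3 gives 4 > 0. Violating.
Others report (3, 3, 3): truth gives 0; no alternative beats it.
Others report (3, 3, 7): truth gives 0; no alternative beats it.
(Checking all 64 profiles: 23 have a profitable deviation, 41 do not.)

23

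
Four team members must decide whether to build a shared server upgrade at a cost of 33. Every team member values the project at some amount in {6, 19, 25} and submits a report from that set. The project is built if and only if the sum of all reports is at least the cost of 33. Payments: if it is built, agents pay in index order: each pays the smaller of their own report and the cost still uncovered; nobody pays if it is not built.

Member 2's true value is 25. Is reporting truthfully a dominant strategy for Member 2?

Consider the case where Member 1 reports 6, Member 3 reports 6 and Member 4 reports 6.
Truthful report 25: project built, pays 25, utility 25 - 25 = 0.
Report 19 instead: project built, pays 19, utility 25 - 19 = 6.
Since 6 > 0, reporting 19 is strictly better here, so truthful reporting is not dominant.

No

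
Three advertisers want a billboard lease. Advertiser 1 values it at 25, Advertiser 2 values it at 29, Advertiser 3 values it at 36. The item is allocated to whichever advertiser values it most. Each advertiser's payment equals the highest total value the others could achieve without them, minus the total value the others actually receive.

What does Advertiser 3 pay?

29

Advertiser 3 has the highest value and receives the item.
Without Advertiser 3, the item would go to the next-highest value, 29, so the others could achieve 29.
With Advertiser 3 present and winning, the others receive nothing, so their total is 0.
Payment = 29 - 0 = 29.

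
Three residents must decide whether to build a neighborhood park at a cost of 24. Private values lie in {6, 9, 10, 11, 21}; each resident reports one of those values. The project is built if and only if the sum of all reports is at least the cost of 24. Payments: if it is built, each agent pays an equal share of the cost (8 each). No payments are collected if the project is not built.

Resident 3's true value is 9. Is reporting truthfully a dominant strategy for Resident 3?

Consider the case where Resident 1 reports 6 and Resident 2 reports 6.
Truthful report 9: project not built, utility 0.
Report 21 instead: project built, pays 8, utility 9 - 8 = 1.
Since 1 > 0, reporting 21 is strictly better here, so truthful reporting is not dominant.

No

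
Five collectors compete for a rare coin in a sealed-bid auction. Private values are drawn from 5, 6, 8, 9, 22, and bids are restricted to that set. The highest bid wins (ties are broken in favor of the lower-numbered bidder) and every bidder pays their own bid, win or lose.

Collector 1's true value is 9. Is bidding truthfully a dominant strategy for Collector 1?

Consider the case where Collector 2 bids 5, Collector 3 bids 5, Collector 4 bids 5 and Collector 5 bids 5.
Truthful bid 9: wins, pays 9, utility 9 - 9 = 0.
Bid 5 instead: wins, pays 5, utility 9 - 5 = 4.
Since 4 > 0, bidding 5 is strictly better here, so truthful bidding is not dominant.

No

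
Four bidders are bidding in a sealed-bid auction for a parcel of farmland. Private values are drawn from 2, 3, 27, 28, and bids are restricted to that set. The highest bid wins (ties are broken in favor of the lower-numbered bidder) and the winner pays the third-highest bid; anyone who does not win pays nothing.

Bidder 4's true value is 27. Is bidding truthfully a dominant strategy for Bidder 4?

No

Consider the case where Bidder 1 bids 2, Bidder 2 bids 2 and Bidder 3 bids 27.
Truthful bid 27: loses, pays 0, utility 0.
Bid 28 instead: wins, pays 2, utility 27 - 2 = 25.
Since 25 > 0, bidding 28 is strictly better here, so truthful bidding is not dominant.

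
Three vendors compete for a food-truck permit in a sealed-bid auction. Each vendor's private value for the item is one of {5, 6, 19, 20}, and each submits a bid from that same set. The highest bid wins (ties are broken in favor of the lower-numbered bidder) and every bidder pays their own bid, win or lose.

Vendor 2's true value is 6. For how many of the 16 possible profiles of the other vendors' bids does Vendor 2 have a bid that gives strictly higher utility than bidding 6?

14

Others bid (5, 19): truth gives -6; bid 5 gives -5 > -6. Violating.
Others bid (5, 20): truth gives -6; bid 5 gives -5 > -6. Violating.
Others bid (6, 5): truth gives -6; bid 5 gives -5 > -6. Violating.
Others bid (6, 6): truth gives -6; bid 5 gives -5 > -6. Violating.
Others bid (5, 5): truth gives 0; no alternative beats it.
Others bid (5, 6): truth gives 0; no alternative beats it.
(Checking all 16 profiles: 14 have a profitable deviation, 2 do not.)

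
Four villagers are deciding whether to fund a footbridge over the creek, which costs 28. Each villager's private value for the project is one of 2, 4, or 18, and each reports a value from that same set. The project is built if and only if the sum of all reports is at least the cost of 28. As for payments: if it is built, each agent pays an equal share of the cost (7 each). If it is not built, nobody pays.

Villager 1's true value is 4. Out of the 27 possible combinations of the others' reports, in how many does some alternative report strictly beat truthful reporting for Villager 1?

6

Others report (2, 4, 18): truth gives -3; report 2 gives 0 > -3. Violating.
Others report (2, 18, 4): truth gives -3; report 2 gives 0 > -3. Violating.
Others report (4, 2, 18): truth gives -3; report 2 gives 0 > -3. Violating.
Others report (4, 18, 2): truth gives -3; report 2 gives 0 > -3. Violating.
Others report (2, 2, 2): truth gives 0; no alternative beats it.
Others report (2, 2, 4): truth gives 0; no alternative beats it.
(Checking all 27 profiles: 6 have a profitable deviation, 21 do not.)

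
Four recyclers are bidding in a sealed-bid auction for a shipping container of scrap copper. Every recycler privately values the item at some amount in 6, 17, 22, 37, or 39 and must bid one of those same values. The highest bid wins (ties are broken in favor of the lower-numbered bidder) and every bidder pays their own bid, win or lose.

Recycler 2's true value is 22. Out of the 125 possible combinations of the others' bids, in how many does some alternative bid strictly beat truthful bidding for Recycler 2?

Others bid (6, 6, 6): truth gives 0; bid 17 gives 5 > 0. Violating.
Others bid (6, 6, 17): truth gives 0; bid 17 gives 5 > 0. Violating.
Others bid (6, 6, 37): truth gives -22; bid 6 gives -6 > -22. Violating.
Others bid (6, 6, 39): truth gives -22; bid 6 gives -6 > -22. Violating.
Others bid (6, 6, 22): truth gives 0; no alternative beats it.
Others bid (6, 17, 22): truth gives 0; no alternative beats it.
(Checking all 125 profiles: 111 have a profitable deviation, 14 do not.)

111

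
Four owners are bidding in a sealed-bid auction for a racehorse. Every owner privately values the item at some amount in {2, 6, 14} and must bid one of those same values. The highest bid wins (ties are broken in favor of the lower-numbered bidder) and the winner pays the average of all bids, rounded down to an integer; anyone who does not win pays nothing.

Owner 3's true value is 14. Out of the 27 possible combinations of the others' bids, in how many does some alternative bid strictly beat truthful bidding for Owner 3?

2

Others bid (2, 2, 2): truth gives 9; bid 6 gives 11 > 9. Violating.
Others bid (2, 2, 6): truth gives 8; bid 6 gives 10 > 8. Violating.
Others bid (2, 2, 14): truth gives 6; no alternative beats it.
Others bid (2, 6, 2): truth gives 8; no alternative beats it.
(Checking all 27 profiles: 2 have a profitable deviation, 25 do not.)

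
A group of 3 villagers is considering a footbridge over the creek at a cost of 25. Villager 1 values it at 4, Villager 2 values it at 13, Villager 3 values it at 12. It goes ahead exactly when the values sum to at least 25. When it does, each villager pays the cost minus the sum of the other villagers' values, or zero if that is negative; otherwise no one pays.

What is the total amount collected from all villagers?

Total value 29 ≥ cost 25, so it is built.
Villager 1: others sum to 25; max(0, 25 - 25) = 0.
Villager 2: others sum to 16; max(0, 25 - 16) = 9.
Villager 3: others sum to 17; max(0, 25 - 17) = 8.
Total collected = 0 + 9 + 8 = 17.

17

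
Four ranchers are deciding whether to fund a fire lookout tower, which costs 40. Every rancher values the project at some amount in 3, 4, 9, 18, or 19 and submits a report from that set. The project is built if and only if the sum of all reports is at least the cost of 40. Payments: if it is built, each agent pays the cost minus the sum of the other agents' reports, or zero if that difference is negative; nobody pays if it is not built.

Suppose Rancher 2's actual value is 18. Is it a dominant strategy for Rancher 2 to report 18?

Yes

Check each profile of the others' reports and compare truth against every alternative report.
Others report (3, 18, 19): truth gives 18, best alternative gives 18.
Others report (3, 19, 18): truth gives 18, best alternative gives 18.
Others report (3, 19, 19): truth gives 18, best alternative gives 18.
Others report (4, 18, 18): truth gives 18, best alternative gives 18.
Others report (4, 18, 19): truth gives 18, best alternative gives 18.
Others report (4, 19, 18): truth gives 18, best alternative gives 18.
(Remaining 119 profiles checked similarly; truth is weakly best in each.)
In every case the truthful report is at least as good as any alternative, so it is a dominant strategy.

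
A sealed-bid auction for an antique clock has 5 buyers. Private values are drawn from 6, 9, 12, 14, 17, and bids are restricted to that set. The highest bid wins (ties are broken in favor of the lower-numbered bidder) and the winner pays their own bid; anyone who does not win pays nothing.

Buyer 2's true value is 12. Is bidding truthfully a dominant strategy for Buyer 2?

Consider the case where Buyer 1 bids 6, Buyer 3 bids 6, Buyer 4 bids 6 and Buyer 5 bids 6.
Truthful bid 12: wins, pays 12, utility 12 - 12 = 0.
Bid 9 instead: wins, pays 9, utility 12 - 9 = 3.
Since 3 > 0, bidding 9 is strictly better here, so truthful bidding is not dominant.

No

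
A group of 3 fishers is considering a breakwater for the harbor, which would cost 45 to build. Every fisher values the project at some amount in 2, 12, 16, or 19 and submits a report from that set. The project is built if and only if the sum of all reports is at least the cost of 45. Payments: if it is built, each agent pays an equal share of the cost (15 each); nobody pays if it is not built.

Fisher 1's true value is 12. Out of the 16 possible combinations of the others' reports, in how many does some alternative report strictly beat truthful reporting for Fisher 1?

3

Others report (16, 19): truth gives -3; report 2 gives 0 > -3. Violating.
Others report (19, 16): truth gives -3; report 2 gives 0 > -3. Violating.
Others report (19, 19): truth gives -3; report 2 gives 0 > -3. Violating.
Others report (2, 2): truth gives 0; no alternative beats it.
Others report (2, 12): truth gives 0; no alternative beats it.
(Checking all 16 profiles: 3 have a profitable deviation, 13 do not.)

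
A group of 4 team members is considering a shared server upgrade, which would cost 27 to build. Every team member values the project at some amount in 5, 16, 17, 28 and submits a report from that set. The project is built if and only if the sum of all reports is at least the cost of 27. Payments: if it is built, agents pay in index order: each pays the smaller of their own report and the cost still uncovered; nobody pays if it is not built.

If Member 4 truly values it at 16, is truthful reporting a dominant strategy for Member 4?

Yes

Check each profile of the others' reports and compare truth against every alternative report.
Others report (5, 5, 17): truth gives 16, best alternative gives 16.
Others report (5, 5, 28): truth gives 16, best alternative gives 16.
Others report (5, 16, 16): truth gives 16, best alternative gives 16.
Others report (5, 16, 17): truth gives 16, best alternative gives 16.
Others report (5, 16, 28): truth gives 16, best alternative gives 16.
Others report (5, 17, 5): truth gives 16, best alternative gives 16.
(Remaining 58 profiles checked similarly; truth is weakly best in each.)
In every case the truthful report is at least as good as any alternative, so it is a dominant strategy.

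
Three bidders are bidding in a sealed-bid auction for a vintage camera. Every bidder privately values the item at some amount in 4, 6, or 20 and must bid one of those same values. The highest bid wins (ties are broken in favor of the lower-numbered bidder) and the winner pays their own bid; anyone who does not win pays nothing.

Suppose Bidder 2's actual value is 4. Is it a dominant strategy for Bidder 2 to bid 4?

Yes

Check each profile of the others' bids and compare truth against every alternative bid.
Others bid (4, 4): truth gives 0, best alternative gives -2.
Others bid (4, 6): truth gives 0, best alternative gives -2.
Others bid (4, 20): truth gives 0, best alternative gives 0.
Others bid (6, 4): truth gives 0, best alternative gives 0.
Others bid (6, 6): truth gives 0, best alternative gives 0.
Others bid (6, 20): truth gives 0, best alternative gives 0.
(Remaining 3 profiles checked similarly; truth is weakly best in each.)
In every case the truthful bid is at least as good as any alternative, so it is a dominant strategy.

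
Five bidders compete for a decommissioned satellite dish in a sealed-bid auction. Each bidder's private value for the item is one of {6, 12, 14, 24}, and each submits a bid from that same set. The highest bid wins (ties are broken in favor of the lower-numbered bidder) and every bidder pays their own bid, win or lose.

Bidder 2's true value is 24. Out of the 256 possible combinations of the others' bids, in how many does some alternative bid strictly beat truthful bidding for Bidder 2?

Others bid (6, 6, 6, 6): truth gives 0; bid 12 gives 12 > 0. Violating.
Others bid (6, 6, 6, 12): truth gives 0; bid 12 gives 12 > 0. Violating.
Others bid (6, 6, 6, 14): truth gives 0; bid 14 gives 10 > 0. Violating.
Others bid (6, 6, 12, 6): truth gives 0; bid 12 gives 12 > 0. Violating.
Others bid (6, 6, 6, 24): truth gives 0; no alternative beats it.
Others bid (6, 6, 12, 24): truth gives 0; no alternative beats it.
(Checking all 256 profiles: 118 have a profitable deviation, 138 do not.)

118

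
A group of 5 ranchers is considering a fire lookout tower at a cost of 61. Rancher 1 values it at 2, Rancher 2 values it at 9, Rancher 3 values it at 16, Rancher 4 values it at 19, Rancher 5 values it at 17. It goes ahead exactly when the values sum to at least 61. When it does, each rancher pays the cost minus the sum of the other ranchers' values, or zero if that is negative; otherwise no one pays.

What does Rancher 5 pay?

15

Total value 63 ≥ cost 61, so the project is built.
The other ranchers' values sum to 46.
Cost minus that sum is 61 - 46 = 15.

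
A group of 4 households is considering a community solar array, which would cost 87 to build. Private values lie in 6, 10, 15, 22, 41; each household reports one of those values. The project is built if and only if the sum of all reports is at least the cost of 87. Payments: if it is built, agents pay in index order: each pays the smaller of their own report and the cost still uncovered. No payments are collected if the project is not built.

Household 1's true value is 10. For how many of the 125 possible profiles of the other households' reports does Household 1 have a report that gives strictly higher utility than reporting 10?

16

Others report (6, 41, 41): truth gives 0; report 6 gives 4 > 0. Violating.
Others report (10, 41, 41): truth gives 0; report 6 gives 4 > 0. Violating.
Others report (15, 41, 41): truth gives 0; report 6 gives 4 > 0. Violating.
Others report (22, 22, 41): truth gives 0; report 6 gives 4 > 0. Violating.
Others report (6, 6, 6): truth gives 0; no alternative beats it.
Others report (6, 6, 10): truth gives 0; no alternative beats it.
(Checking all 125 profiles: 16 have a profitable deviation, 109 do not.)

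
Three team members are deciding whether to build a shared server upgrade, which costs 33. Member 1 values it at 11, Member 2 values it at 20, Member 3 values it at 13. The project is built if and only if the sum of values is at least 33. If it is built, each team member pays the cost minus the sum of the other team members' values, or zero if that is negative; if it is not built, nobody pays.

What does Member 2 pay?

Total value 44 ≥ cost 33, so the project is built.
The other team members' values sum to 24.
Cost minus that sum is 33 - 24 = 9.

9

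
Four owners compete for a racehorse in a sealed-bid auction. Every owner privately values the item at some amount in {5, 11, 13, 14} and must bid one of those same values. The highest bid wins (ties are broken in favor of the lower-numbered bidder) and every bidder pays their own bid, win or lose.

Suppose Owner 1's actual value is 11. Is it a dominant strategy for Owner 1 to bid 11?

No

Consider the case where Owner 2 bids 5, Owner 3 bids 5 and Owner 4 bids 5.
Truthful bid 11: wins, pays 11, utility 11 - 11 = 0.
Bid 5 instead: wins, pays 5, utility 11 - 5 = 6.
Since 6 > 0, bidding 5 is strictly better here, so truthful bidding is not dominant.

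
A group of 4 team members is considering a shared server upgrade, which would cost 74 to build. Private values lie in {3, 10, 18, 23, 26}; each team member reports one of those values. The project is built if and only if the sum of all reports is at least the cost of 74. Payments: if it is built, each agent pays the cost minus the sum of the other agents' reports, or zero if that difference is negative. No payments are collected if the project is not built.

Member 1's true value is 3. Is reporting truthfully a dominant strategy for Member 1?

Yes

Check each profile of the others' reports and compare truth against every alternative report.
Others report (18, 23, 23): truth gives 0, best alternative gives -7.
Others report (23, 18, 23): truth gives 0, best alternative gives -7.
Others report (23, 23, 18): truth gives 0, best alternative gives -7.
Others report (18, 23, 26): truth gives 0, best alternative gives -4.
Others report (18, 26, 23): truth gives 0, best alternative gives -4.
Others report (23, 18, 26): truth gives 0, best alternative gives -4.
(Remaining 119 profiles checked similarly; truth is weakly best in each.)
In every case the truthful report is at least as good as any alternative, so it is a dominant strategy.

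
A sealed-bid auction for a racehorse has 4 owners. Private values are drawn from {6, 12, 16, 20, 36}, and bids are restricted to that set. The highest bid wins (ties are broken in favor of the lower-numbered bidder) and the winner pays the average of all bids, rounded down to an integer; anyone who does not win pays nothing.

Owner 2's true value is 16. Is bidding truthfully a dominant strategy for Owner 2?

Consider the case where Owner 1 bids 6, Owner 3 bids 6 and Owner 4 bids 6.
Truthful bid 16: wins, pays 8, utility 16 - 8 = 8.
Bid 12 instead: wins, pays 7, utility 16 - 7 = 9.
Since 9 > 8, bidding 12 is strictly better here, so truthful bidding is not dominant.

No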